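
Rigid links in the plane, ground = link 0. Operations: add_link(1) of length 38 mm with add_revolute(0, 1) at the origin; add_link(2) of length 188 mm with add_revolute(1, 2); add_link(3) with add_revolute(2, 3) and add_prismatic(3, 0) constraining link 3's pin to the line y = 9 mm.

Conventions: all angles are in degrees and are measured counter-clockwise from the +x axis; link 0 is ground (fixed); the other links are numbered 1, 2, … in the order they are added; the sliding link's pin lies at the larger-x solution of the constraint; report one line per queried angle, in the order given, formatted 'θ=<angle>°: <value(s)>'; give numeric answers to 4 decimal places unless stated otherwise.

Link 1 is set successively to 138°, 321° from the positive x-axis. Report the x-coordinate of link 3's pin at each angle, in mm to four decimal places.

geometry: r = 38 mm, L = 188 mm, e = 9 mm
θ=138°: crank pin P = (r cos θ, r sin θ) = (-28.239503, 25.426963)
θ=138°: h = r sin θ − e = 25.426963 − 9 = 16.426963
θ=138°: x = r cos θ + √(L² − h²) = -28.239503 + 187.280952 = 159.041448
θ=321°: crank pin P = (r cos θ, r sin θ) = (29.531547, -23.914175)
θ=321°: h = r sin θ − e = -23.914175 − 9 = -32.914175
θ=321°: x = r cos θ + √(L² − h²) = 29.531547 + 185.096345 = 214.627892

θ=138°: 159.0414
θ=321°: 214.6279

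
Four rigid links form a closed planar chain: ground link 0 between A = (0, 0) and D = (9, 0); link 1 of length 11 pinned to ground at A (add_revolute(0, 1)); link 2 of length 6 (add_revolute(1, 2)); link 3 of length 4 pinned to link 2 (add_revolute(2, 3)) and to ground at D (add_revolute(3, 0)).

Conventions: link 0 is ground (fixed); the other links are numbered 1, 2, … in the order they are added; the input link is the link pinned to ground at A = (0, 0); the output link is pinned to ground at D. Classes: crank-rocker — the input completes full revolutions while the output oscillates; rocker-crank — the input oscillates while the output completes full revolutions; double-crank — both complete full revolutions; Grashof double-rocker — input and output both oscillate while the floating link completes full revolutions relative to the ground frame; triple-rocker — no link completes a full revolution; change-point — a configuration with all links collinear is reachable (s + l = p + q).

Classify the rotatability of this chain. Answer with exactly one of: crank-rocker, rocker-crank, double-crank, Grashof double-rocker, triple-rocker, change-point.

lengths: ground=9, input=11, coupler=6, output=4
sorted: s=4 (shortest), l=11 (longest), p+q=15
s + l = 15 vs p + q = 15
s + l = p + q → change-point (collinear configuration reachable)

change-point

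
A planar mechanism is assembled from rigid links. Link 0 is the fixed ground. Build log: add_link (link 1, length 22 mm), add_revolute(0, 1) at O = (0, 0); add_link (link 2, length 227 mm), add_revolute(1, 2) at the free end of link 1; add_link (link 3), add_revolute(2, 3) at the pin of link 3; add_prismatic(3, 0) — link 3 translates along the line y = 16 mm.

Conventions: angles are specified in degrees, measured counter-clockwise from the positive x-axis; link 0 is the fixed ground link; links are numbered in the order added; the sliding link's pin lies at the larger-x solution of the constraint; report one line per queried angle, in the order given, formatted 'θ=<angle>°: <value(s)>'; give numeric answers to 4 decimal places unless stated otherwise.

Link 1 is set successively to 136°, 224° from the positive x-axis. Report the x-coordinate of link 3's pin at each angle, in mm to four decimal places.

geometry: r = 22 mm, L = 227 mm, e = 16 mm
θ=136°: crank pin P = (r cos θ, r sin θ) = (-15.825476, 15.282484)
θ=136°: h = r sin θ − e = 15.282484 − 16 = -0.717516
θ=136°: x = r cos θ + √(L² − h²) = -15.825476 + 226.998866 = 211.173390
θ=224°: crank pin P = (r cos θ, r sin θ) = (-15.825476, -15.282484)
θ=224°: h = r sin θ − e = -15.282484 − 16 = -31.282484
θ=224°: x = r cos θ + √(L² − h²) = -15.825476 + 224.834175 = 209.008699

θ=136°: 211.1734
θ=224°: 209.0087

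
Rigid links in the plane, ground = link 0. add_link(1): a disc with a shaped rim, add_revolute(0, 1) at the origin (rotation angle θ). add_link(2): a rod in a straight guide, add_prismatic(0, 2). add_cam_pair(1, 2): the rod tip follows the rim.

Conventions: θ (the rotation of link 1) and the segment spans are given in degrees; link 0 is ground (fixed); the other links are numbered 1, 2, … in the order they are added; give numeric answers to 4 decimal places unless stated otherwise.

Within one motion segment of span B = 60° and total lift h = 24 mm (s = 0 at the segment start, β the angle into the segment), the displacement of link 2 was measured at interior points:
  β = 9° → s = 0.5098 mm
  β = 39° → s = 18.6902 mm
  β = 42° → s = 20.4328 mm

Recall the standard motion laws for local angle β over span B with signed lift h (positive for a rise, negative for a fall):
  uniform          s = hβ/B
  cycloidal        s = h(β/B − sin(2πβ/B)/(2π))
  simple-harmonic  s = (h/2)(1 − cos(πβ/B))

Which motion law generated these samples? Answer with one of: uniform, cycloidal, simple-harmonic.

candidates at β/B = r: uniform s = h·r (linear in β); cycloidal s = h·(r − sin(2πr)/(2π)); simple-harmonic s = (h/2)(1 − cos(πr))
β=9°: printed 0.5098 | uniform 3.6000, cycloidal 0.5098, simple-harmonic 1.3079
β=39°: printed 18.6902 | uniform 15.6000, cycloidal 18.6902, simple-harmonic 17.4479
β=42°: printed 20.4328 | uniform 16.8000, cycloidal 20.4328, simple-harmonic 19.0534
only one law matches every sample → cycloidal

cycloidal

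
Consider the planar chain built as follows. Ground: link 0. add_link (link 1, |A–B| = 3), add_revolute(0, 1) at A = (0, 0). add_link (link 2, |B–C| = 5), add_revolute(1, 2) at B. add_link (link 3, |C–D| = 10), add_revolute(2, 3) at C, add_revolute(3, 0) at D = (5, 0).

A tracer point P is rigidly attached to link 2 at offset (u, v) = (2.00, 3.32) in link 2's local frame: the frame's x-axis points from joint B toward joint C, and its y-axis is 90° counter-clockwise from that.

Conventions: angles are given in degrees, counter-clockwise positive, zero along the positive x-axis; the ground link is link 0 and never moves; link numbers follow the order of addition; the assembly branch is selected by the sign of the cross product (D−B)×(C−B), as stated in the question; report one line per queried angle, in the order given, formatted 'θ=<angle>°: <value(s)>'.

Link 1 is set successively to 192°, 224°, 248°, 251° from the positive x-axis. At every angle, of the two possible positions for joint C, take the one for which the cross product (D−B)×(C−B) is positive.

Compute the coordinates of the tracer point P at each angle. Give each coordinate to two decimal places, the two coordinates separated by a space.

A=(0,0), D=(5.00,0)
θ=192°: B = A + 3.00·(cos192°, sin192°) = (-2.9344, -0.6237)
θ=192°: |BD| = 7.9589
θ=192°: circle(B,5.00) ∩ circle(D,10.00): a=-0.7322, h=4.9461
θ=192°:   candidates: C₊=(-4.0520,4.2498) cross=39.366; C₋=(-3.2768,-5.6120) cross=-39.366
θ=192°:   branch + wants cross > 0 → take C=(-4.0520,4.2498) (cross=39.366)
θ=192°: ex = (C−B)/|BC| = (-0.2235,0.9747); ey = (-0.9747,-0.2235)
θ=192°: P = B + 2.00·ex + 3.32·ey = (-6.6175,0.5836)
θ=224°: B = A + 3.00·(cos224°, sin224°) = (-2.1580, -2.0840)
θ=224°: |BD| = 7.4552
θ=224°: circle(B,5.00) ∩ circle(D,10.00): a=-1.3024, h=4.8274
θ=224°:   candidates: C₊=(-4.7579,2.1869) cross=35.989; C₋=(-2.0591,-7.0830) cross=-35.989
θ=224°:   branch + wants cross > 0 → take C=(-4.7579,2.1869) (cross=35.989)
θ=224°: ex = (C−B)/|BC| = (-0.5200,0.8542); ey = (-0.8542,-0.5200)
θ=224°: P = B + 2.00·ex + 3.32·ey = (-6.0339,-2.1020)
θ=248°: B = A + 3.00·(cos248°, sin248°) = (-1.1238, -2.7816)
θ=248°: |BD| = 6.7259
θ=248°: circle(B,5.00) ∩ circle(D,10.00): a=-2.2125, h=4.4839
θ=248°:   candidates: C₊=(-4.9926,0.3859) cross=30.158; C₋=(-1.2839,-7.7790) cross=-30.158
θ=248°:   branch + wants cross > 0 → take C=(-4.9926,0.3859) (cross=30.158)
θ=248°: ex = (C−B)/|BC| = (-0.7737,0.6335); ey = (-0.6335,-0.7737)
θ=248°: P = B + 2.00·ex + 3.32·ey = (-4.7745,-4.0834)
θ=251°: B = A + 3.00·(cos251°, sin251°) = (-0.9767, -2.8366)
θ=251°: |BD| = 6.6157
θ=251°: circle(B,5.00) ∩ circle(D,10.00): a=-2.3605, h=4.4077
θ=251°:   candidates: C₊=(-4.9991,0.1333) cross=29.160; C₋=(-1.2194,-7.8307) cross=-29.160
θ=251°:   branch + wants cross > 0 → take C=(-4.9991,0.1333) (cross=29.160)
θ=251°: ex = (C−B)/|BC| = (-0.8045,0.5940); ey = (-0.5940,-0.8045)
θ=251°: P = B + 2.00·ex + 3.32·ey = (-4.5577,-4.3195)

θ=192°: -6.62 0.58
θ=224°: -6.03 -2.10
θ=248°: -4.77 -4.08
θ=251°: -4.56 -4.32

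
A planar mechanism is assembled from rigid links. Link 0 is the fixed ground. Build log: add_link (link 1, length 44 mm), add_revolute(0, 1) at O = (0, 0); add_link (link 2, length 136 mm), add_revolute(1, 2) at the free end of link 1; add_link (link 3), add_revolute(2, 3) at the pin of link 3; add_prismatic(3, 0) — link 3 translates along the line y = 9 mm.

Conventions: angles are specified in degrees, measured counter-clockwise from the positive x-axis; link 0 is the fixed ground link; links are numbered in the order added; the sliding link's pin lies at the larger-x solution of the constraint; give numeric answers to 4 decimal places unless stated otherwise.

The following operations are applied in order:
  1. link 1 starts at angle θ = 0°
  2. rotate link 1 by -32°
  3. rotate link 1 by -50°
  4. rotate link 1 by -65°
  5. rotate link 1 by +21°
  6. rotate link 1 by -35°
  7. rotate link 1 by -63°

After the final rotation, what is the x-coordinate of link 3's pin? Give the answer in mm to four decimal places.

geometry: r = 44 mm, L = 136 mm, e = 9 mm; θ starts at 0°
rotate link 1 by -32°: θ ← 0° -32° = -32°
rotate link 1 by -50°: θ ← -32° -50° = -82°
rotate link 1 by -65°: θ ← -82° -65° = -147°
rotate link 1 by +21°: θ ← -147° +21° = -126°
rotate link 1 by -35°: θ ← -126° -35° = -161°
rotate link 1 by -63°: θ ← -161° -63° = -224°
crank pin P = (r cos θ, r sin θ) = (-31.650951, 30.564968)
h = r sin θ − e = 30.564968 − 9 = 21.564968
x = r cos θ + √(L² − h²) = -31.650951 + 134.279381 = 102.628430

102.6284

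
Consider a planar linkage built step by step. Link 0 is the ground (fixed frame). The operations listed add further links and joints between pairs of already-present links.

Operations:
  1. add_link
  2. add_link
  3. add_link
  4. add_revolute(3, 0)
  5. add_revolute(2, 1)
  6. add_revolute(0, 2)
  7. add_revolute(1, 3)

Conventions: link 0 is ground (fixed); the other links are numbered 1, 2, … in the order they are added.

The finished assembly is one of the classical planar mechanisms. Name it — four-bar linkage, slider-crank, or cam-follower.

links: 4 (incl. ground); joints: 4 revolute, 0 prismatic, 0 higher (cam) pair, forming one closed loop
4 links in a single 4R loop → four-bar linkage

four-bar linkage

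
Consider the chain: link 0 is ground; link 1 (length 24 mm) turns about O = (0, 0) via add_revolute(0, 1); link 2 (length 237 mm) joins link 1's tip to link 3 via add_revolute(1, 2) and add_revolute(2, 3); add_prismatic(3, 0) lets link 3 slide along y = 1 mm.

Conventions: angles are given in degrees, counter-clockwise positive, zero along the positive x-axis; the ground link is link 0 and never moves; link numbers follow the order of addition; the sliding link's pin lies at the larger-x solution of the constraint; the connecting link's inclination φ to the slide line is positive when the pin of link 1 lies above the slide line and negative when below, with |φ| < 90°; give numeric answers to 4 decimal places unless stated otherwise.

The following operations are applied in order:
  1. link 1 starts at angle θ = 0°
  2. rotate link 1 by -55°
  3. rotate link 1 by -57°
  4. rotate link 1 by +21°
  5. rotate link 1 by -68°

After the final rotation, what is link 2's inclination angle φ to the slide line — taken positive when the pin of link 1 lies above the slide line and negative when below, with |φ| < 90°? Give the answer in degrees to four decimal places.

geometry: r = 24 mm, L = 237 mm, e = 1 mm; θ starts at 0°
rotate link 1 by -55°: θ ← 0° -55° = -55°
rotate link 1 by -57°: θ ← -55° -57° = -112°
rotate link 1 by +21°: θ ← -112° +21° = -91°
rotate link 1 by -68°: θ ← -91° -68° = -159°
h = r sin θ − e = -8.600831 − 1 = -9.600831
sin φ = h / L = -9.600831 / 237 = -0.04050983
φ = arcsin(-0.04050983) = -2.321678°

-2.3217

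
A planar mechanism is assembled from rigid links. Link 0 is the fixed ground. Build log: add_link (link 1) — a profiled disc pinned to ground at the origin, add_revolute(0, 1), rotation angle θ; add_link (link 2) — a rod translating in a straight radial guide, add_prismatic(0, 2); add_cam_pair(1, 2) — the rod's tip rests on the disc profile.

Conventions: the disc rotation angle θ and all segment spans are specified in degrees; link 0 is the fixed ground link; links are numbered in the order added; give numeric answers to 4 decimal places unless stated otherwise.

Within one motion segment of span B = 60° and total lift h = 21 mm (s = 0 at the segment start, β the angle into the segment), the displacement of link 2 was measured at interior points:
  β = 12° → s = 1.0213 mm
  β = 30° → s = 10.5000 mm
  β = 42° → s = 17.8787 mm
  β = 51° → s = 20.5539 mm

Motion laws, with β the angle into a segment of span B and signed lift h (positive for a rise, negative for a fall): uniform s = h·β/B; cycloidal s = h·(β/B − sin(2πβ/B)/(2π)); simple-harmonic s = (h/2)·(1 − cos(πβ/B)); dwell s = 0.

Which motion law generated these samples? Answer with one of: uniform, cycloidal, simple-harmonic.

candidates at β/B = r: uniform s = h·r (linear in β); cycloidal s = h·(r − sin(2πr)/(2π)); simple-harmonic s = (h/2)(1 − cos(πr))
β=12°: printed 1.0213 | uniform 4.2000, cycloidal 1.0213, simple-harmonic 2.0053
β=30°: printed 10.5000 | uniform 10.5000, cycloidal 10.5000, simple-harmonic 10.5000
β=42°: printed 17.8787 | uniform 14.7000, cycloidal 17.8787, simple-harmonic 16.6717
β=51°: printed 20.5539 | uniform 17.8500, cycloidal 20.5539, simple-harmonic 19.8556
only one law matches every sample → cycloidal

cycloidal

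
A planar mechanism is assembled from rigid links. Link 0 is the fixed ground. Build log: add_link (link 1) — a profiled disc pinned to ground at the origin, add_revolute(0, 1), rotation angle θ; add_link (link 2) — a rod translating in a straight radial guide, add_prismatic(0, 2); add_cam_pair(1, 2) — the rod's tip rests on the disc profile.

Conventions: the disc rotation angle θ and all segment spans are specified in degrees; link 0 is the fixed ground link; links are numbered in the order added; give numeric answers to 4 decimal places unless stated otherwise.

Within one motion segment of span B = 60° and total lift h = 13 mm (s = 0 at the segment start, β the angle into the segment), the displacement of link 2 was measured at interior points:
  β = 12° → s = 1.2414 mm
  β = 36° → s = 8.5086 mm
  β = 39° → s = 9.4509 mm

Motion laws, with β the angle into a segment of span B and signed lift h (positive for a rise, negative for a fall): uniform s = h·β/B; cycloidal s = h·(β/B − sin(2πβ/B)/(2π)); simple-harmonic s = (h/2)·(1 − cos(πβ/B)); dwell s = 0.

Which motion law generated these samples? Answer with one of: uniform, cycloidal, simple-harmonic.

candidates at β/B = r: uniform s = h·r (linear in β); cycloidal s = h·(r − sin(2πr)/(2π)); simple-harmonic s = (h/2)(1 − cos(πr))
β=12°: printed 1.2414 | uniform 2.6000, cycloidal 0.6323, simple-harmonic 1.2414
β=36°: printed 8.5086 | uniform 7.8000, cycloidal 9.0161, simple-harmonic 8.5086
β=39°: printed 9.4509 | uniform 8.4500, cycloidal 10.1239, simple-harmonic 9.4509
only one law matches every sample → simple-harmonic

simple-harmonic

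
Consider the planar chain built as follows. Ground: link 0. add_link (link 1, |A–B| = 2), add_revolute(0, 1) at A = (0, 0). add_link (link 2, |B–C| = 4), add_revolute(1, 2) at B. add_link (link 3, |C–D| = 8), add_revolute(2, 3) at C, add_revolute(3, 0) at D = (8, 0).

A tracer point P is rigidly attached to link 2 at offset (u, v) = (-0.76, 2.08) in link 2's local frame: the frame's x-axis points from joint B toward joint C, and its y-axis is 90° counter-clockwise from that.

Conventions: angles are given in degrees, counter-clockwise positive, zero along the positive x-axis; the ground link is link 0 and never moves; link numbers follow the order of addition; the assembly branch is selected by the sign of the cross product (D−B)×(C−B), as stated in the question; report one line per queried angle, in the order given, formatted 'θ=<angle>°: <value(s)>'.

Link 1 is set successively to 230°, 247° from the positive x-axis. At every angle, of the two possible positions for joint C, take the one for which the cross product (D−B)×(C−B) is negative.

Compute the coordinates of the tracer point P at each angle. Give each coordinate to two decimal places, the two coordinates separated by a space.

A=(0,0), D=(8.00,0)
θ=230°: B = A + 2.00·(cos230°, sin230°) = (-1.2856, -1.5321)
θ=230°: |BD| = 9.4111
θ=230°: circle(B,4.00) ∩ circle(D,8.00): a=2.1554, h=3.3696
θ=230°:   candidates: C₊=(0.2925,2.1435) cross=31.712; C₋=(1.3896,-4.5059) cross=-31.712
θ=230°:   branch - wants cross < 0 → take C=(1.3896,-4.5059) (cross=-31.712)
θ=230°: ex = (C−B)/|BC| = (0.6688,-0.7434); ey = (0.7434,0.6688)
θ=230°: P = B + -0.76·ex + 2.08·ey = (-0.2475,0.4240)
θ=247°: B = A + 2.00·(cos247°, sin247°) = (-0.7815, -1.8410)
θ=247°: |BD| = 8.9724
θ=247°: circle(B,4.00) ∩ circle(D,8.00): a=1.8113, h=3.5664
θ=247°:   candidates: C₊=(0.2595,2.0212) cross=31.999; C₋=(1.7231,-4.9599) cross=-31.999
θ=247°:   branch - wants cross < 0 → take C=(1.7231,-4.9599) (cross=-31.999)
θ=247°: ex = (C−B)/|BC| = (0.6261,-0.7797); ey = (0.7797,0.6261)
θ=247°: P = B + -0.76·ex + 2.08·ey = (0.3645,0.0539)

θ=230°: -0.25 0.42
θ=247°: 0.36 0.05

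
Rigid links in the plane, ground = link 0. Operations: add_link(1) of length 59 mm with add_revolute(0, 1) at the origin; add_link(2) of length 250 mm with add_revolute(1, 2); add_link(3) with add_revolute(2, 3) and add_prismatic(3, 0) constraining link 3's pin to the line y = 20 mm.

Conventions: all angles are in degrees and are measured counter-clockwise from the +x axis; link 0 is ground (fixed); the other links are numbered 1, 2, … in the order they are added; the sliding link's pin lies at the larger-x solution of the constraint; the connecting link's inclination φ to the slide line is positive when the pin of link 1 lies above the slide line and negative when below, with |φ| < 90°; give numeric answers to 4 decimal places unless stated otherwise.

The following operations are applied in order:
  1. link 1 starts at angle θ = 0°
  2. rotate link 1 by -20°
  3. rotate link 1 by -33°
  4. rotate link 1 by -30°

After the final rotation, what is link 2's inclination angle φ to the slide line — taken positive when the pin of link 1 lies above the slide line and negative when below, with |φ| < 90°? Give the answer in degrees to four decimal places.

geometry: r = 59 mm, L = 250 mm, e = 20 mm; θ starts at 0°
rotate link 1 by -20°: θ ← 0° -20° = -20°
rotate link 1 by -33°: θ ← -20° -33° = -53°
rotate link 1 by -30°: θ ← -53° -30° = -83°
h = r sin θ − e = -58.560223 − 20 = -78.560223
sin φ = h / L = -78.560223 / 250 = -0.31424089
φ = arcsin(-0.31424089) = -18.314993°

-18.3150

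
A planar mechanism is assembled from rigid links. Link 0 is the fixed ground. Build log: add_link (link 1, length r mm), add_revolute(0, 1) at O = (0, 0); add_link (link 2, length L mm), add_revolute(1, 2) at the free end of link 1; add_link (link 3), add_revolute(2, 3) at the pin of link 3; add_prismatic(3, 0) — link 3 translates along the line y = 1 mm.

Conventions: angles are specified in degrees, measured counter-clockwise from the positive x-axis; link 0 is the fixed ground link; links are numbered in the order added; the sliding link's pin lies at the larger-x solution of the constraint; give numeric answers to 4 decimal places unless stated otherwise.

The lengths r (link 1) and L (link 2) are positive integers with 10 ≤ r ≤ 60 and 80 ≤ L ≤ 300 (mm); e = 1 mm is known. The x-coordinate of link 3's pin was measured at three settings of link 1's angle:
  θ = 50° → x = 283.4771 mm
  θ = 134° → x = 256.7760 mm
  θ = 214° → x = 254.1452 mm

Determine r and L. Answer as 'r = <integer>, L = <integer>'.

constraint per measurement: (x − r cos θ)² + (r sin θ − e)² = L²
subtracting the θ₁ and θ₂ equations cancels the r² and L² terms:
r = (x₁² − x₂²) / (2[(x₁cos θ₁ + e sin θ₁) − (x₂cos θ₂ + e sin θ₂)]) = 20.0000 → r = 20
L² = (x₁ − r cos θ₁)² + (r sin θ₁ − e)² = 73441.0017 → L = 271.0000 → L = 271
check at θ₃=214°: x = 254.1452 (printed 254.1452) ✓

r = 20, L = 271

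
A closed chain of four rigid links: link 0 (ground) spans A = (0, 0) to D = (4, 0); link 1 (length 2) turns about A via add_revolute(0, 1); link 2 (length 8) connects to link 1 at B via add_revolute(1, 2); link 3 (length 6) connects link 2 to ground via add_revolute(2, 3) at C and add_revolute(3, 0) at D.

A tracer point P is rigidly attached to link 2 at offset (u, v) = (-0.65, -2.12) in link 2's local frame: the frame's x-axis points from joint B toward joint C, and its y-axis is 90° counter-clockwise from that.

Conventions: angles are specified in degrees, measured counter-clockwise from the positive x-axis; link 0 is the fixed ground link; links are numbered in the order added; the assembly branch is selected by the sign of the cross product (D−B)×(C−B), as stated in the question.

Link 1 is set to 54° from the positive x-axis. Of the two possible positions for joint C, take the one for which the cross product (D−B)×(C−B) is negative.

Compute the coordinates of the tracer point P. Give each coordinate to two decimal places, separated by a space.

A=(0,0), D=(4.00,0)
B = A + 2.00·(cos54°, sin54°) = (1.1756, 1.6180)
|BD| = 3.2551
circle(B,8.00) ∩ circle(D,6.00): a=5.9285, h=5.3715
  candidates: C₊=(8.9898,3.3319) cross=17.484; C₋=(3.6497,-5.9898) cross=-17.484
  branch - wants cross < 0 → take C=(3.6497,-5.9898) (cross=-17.484)
ex = (C−B)/|BC| = (0.3093,-0.9510); ey = (0.9510,0.3093)
P = B + -0.65·ex + -2.12·ey = (-1.0415,1.5805)

-1.04 1.58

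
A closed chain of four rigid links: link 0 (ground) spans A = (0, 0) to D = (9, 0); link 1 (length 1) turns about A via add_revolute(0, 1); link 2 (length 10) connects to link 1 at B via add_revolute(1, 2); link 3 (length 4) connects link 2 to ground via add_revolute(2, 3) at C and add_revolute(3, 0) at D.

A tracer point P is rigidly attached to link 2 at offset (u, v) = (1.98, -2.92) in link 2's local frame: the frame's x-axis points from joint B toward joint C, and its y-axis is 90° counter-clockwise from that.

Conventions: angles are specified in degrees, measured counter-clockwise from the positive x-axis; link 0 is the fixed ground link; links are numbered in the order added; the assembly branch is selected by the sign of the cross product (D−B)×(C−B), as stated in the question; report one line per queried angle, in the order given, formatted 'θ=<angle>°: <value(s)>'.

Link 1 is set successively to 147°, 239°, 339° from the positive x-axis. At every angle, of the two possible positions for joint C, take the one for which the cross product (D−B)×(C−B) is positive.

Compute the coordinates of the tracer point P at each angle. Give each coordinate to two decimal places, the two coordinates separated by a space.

A=(0,0), D=(9.00,0)
θ=147°: B = A + 1.00·(cos147°, sin147°) = (-0.8387, 0.5446)
θ=147°: |BD| = 9.8537
θ=147°: circle(B,10.00) ∩ circle(D,4.00): a=9.1892, h=3.9444
θ=147°:   candidates: C₊=(8.5545,3.9751) cross=38.867; C₋=(8.1185,-3.9017) cross=-38.867
θ=147°:   branch + wants cross > 0 → take C=(8.5545,3.9751) (cross=38.867)
θ=147°: ex = (C−B)/|BC| = (0.9393,0.3430); ey = (-0.3430,0.9393)
θ=147°: P = B + 1.98·ex + -2.92·ey = (2.0229,-1.5189)
θ=239°: B = A + 1.00·(cos239°, sin239°) = (-0.5150, -0.8572)
θ=239°: |BD| = 9.5536
θ=239°: circle(B,10.00) ∩ circle(D,4.00): a=9.1730, h=3.9819
θ=239°:   candidates: C₊=(8.2638,3.9317) cross=38.041; C₋=(8.9783,-3.9999) cross=-38.041
θ=239°:   branch + wants cross > 0 → take C=(8.2638,3.9317) (cross=38.041)
θ=239°: ex = (C−B)/|BC| = (0.8779,0.4789); ey = (-0.4789,0.8779)
θ=239°: P = B + 1.98·ex + -2.92·ey = (2.6215,-2.4724)
θ=339°: B = A + 1.00·(cos339°, sin339°) = (0.9336, -0.3584)
θ=339°: |BD| = 8.0744
θ=339°: circle(B,10.00) ∩ circle(D,4.00): a=9.2388, h=3.8268
θ=339°:   candidates: C₊=(9.9935,3.8747) cross=30.899; C₋=(10.3331,-3.7713) cross=-30.899
θ=339°:   branch + wants cross > 0 → take C=(9.9935,3.8747) (cross=30.899)
θ=339°: ex = (C−B)/|BC| = (0.9060,0.4233); ey = (-0.4233,0.9060)
θ=339°: P = B + 1.98·ex + -2.92·ey = (3.9635,-2.1657)

θ=147°: 2.02 -1.52
θ=239°: 2.62 -2.47
θ=339°: 3.96 -2.17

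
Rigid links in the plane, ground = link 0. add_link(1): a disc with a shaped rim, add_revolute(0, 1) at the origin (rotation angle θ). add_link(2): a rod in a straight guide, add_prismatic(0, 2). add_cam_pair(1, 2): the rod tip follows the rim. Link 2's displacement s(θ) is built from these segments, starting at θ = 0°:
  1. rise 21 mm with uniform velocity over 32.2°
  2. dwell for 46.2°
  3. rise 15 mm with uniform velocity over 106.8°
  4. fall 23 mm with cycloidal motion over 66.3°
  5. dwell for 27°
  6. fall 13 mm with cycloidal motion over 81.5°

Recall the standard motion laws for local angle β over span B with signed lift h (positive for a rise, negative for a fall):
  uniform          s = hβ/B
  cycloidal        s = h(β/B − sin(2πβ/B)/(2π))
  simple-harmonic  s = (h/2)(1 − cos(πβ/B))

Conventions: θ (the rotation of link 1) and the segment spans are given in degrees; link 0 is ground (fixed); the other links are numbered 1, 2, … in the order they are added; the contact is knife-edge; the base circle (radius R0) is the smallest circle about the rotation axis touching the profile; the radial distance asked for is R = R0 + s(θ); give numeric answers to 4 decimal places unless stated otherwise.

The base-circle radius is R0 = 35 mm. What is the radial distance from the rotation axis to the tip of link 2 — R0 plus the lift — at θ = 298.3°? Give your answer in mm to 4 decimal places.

segment 1 (0° to 32.2°, uniform, h = 21) is passed completely: s = 0.0000 + (21) = 21.0000
segment 2 (32.2° to 78.4°, dwell): s unchanged at 21.0000
segment 3 (78.4° to 185.2°, uniform, h = 15) is passed completely: s = 21.0000 + (15) = 36.0000
segment 4 (185.2° to 251.5°, cycloidal, h = -23) is passed completely: s = 36.0000 + (-23) = 13.0000
segment 5 (251.5° to 278.5°, dwell): s unchanged at 13.0000
θ = 298.3° falls in segment 6 (278.5° to 360°, cycloidal, h = -13): β = 298.3 − 278.5 = 19.8°, B = 81.5°; Δs = -13·(0.2429 − sin(2π·0.2429)/(2π)) = -1.0913; s = 13.0000 − 1.0913 = 11.9087
R = R0 + s = 35 + 11.9087 = 46.9087

46.9087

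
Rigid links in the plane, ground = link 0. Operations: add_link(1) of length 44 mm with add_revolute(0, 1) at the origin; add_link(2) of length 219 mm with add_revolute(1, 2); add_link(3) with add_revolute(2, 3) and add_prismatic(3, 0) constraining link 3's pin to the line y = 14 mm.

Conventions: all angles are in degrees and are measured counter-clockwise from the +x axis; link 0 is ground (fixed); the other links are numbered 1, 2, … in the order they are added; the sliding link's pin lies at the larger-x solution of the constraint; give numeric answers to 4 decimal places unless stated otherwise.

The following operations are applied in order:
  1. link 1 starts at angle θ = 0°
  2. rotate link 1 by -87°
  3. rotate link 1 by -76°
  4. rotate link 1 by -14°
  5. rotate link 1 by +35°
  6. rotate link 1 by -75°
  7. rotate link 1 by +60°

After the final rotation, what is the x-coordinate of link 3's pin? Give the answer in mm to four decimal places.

geometry: r = 44 mm, L = 219 mm, e = 14 mm; θ starts at 0°
rotate link 1 by -87°: θ ← 0° -87° = -87°
rotate link 1 by -76°: θ ← -87° -76° = -163°
rotate link 1 by -14°: θ ← -163° -14° = -177°
rotate link 1 by +35°: θ ← -177° +35° = -142°
rotate link 1 by -75°: θ ← -142° -75° = -217°
rotate link 1 by +60°: θ ← -217° +60° = -157°
crank pin P = (r cos θ, r sin θ) = (-40.502214, -17.192170)
h = r sin θ − e = -17.192170 − 14 = -31.192170
x = r cos θ + √(L² − h²) = -40.502214 + 216.767268 = 176.265055

176.2651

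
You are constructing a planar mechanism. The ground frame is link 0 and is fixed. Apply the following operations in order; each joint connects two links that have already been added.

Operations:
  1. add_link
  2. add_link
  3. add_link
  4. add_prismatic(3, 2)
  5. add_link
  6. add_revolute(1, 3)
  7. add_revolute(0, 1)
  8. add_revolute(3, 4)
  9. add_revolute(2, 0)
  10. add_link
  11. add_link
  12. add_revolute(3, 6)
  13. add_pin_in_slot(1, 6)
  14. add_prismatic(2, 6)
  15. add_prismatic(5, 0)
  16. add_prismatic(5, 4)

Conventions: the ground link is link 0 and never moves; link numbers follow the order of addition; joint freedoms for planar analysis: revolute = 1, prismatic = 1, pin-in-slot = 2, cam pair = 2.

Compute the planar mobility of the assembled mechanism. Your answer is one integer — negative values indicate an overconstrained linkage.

L=1 J1=0 J2=0
add link → L=2 J1=0 J2=0
add link → L=3 J1=0 J2=0
add link → L=4 J1=0 J2=0
P@3,2 dof=1 J1 → L=4 J1=1 J2=0
add link → L=5 J1=1 J2=0
R@1,3 dof=1 J1 → L=5 J1=2 J2=0
R@0,1 dof=1 J1 → L=5 J1=3 J2=0
R@3,4 dof=1 J1 → L=5 J1=4 J2=0
R@2,0 dof=1 J1 → L=5 J1=5 J2=0
add link → L=6 J1=5 J2=0
add link → L=7 J1=5 J2=0
R@3,6 dof=1 J1 → L=7 J1=6 J2=0
PS@1,6 dof=2 J2 → L=7 J1=6 J2=1
P@2,6 dof=1 J1 → L=7 J1=7 J2=1
P@5,0 dof=1 J1 → L=7 J1=8 J2=1
P@5,4 dof=1 J1 → L=7 J1=9 J2=1
M=3(L−1)−2J1−J2=3·6−2·9−1=-1

M = -1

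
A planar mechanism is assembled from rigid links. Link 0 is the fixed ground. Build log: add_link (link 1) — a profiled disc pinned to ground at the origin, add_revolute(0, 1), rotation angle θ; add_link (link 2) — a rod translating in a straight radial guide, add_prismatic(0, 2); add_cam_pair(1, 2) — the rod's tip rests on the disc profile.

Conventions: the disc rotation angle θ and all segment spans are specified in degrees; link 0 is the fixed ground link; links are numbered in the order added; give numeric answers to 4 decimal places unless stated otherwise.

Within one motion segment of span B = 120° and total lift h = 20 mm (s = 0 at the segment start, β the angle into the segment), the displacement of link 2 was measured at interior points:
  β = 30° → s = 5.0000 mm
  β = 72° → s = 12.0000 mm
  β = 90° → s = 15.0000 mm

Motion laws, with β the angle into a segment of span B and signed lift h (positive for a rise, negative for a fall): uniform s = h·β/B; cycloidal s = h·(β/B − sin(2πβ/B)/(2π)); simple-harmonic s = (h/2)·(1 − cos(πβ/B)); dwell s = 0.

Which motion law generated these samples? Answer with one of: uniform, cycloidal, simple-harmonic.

candidates at β/B = r: uniform s = h·r (linear in β); cycloidal s = h·(r − sin(2πr)/(2π)); simple-harmonic s = (h/2)(1 − cos(πr))
β=30°: printed 5.0000 | uniform 5.0000, cycloidal 1.8169, simple-harmonic 2.9289
β=72°: printed 12.0000 | uniform 12.0000, cycloidal 13.8710, simple-harmonic 13.0902
β=90°: printed 15.0000 | uniform 15.0000, cycloidal 18.1831, simple-harmonic 17.0711
only one law matches every sample → uniform

uniform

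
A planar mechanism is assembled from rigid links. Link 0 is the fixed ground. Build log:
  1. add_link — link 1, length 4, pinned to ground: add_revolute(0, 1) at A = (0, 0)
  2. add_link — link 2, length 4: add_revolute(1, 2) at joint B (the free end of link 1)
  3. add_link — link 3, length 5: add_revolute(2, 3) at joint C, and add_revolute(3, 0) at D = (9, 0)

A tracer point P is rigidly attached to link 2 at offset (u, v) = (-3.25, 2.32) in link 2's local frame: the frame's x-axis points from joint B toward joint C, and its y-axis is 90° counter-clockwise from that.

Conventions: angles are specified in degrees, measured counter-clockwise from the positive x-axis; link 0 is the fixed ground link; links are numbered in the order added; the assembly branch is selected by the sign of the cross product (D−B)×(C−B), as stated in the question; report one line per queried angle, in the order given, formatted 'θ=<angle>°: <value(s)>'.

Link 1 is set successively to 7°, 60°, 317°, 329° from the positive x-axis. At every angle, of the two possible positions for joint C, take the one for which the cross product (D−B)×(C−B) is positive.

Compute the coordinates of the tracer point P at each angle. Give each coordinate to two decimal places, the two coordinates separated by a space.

A=(0,0), D=(9.00,0)
θ=7°: B = A + 4.00·(cos7°, sin7°) = (3.9702, 0.4875)
θ=7°: |BD| = 5.0534
θ=7°: circle(B,4.00) ∩ circle(D,5.00): a=1.6362, h=3.6500
θ=7°:   candidates: C₊=(5.9509,3.9627) cross=18.445; C₋=(5.2466,-3.3034) cross=-18.445
θ=7°:   branch + wants cross > 0 → take C=(5.9509,3.9627) (cross=18.445)
θ=7°: ex = (C−B)/|BC| = (0.4952,0.8688); ey = (-0.8688,0.4952)
θ=7°: P = B + -3.25·ex + 2.32·ey = (0.3453,-1.1873)
θ=60°: B = A + 4.00·(cos60°, sin60°) = (2.0000, 3.4641)
θ=60°: |BD| = 7.8102
θ=60°: circle(B,4.00) ∩ circle(D,5.00): a=3.3290, h=2.2177
θ=60°:   candidates: C₊=(5.9672,3.9752) cross=17.321; C₋=(4.0000,-0.0000) cross=-17.321
θ=60°:   branch + wants cross > 0 → take C=(5.9672,3.9752) (cross=17.321)
θ=60°: ex = (C−B)/|BC| = (0.9918,0.1278); ey = (-0.1278,0.9918)
θ=60°: P = B + -3.25·ex + 2.32·ey = (-1.5198,5.3498)
θ=317°: B = A + 4.00·(cos317°, sin317°) = (2.9254, -2.7280)
θ=317°: |BD| = 6.6590
θ=317°: circle(B,4.00) ∩ circle(D,5.00): a=2.6537, h=2.9929
θ=317°:   candidates: C₊=(4.1201,1.0894) cross=19.930; C₋=(6.5724,-4.3711) cross=-19.930
θ=317°:   branch + wants cross > 0 → take C=(4.1201,1.0894) (cross=19.930)
θ=317°: ex = (C−B)/|BC| = (0.2987,0.9544); ey = (-0.9544,0.2987)
θ=317°: P = B + -3.25·ex + 2.32·ey = (-0.2594,-5.1367)
θ=329°: B = A + 4.00·(cos329°, sin329°) = (3.4287, -2.0602)
θ=329°: |BD| = 5.9400
θ=329°: circle(B,4.00) ∩ circle(D,5.00): a=2.2124, h=3.3324
θ=329°:   candidates: C₊=(4.3480,1.8328) cross=19.795; C₋=(6.6596,-4.4184) cross=-19.795
θ=329°:   branch + wants cross > 0 → take C=(4.3480,1.8328) (cross=19.795)
θ=329°: ex = (C−B)/|BC| = (0.2298,0.9732); ey = (-0.9732,0.2298)
θ=329°: P = B + -3.25·ex + 2.32·ey = (0.4238,-4.6899)

θ=7°: 0.35 -1.19
θ=60°: -1.52 5.35
θ=317°: -0.26 -5.14
θ=329°: 0.42 -4.69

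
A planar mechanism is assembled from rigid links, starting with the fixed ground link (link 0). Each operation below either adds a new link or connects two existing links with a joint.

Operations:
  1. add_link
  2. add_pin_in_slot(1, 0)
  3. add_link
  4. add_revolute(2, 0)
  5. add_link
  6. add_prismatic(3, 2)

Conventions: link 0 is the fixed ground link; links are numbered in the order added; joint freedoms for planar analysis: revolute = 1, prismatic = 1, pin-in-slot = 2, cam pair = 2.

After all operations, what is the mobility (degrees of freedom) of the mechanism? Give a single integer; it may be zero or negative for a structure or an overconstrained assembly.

L=1 J1=0 J2=0
add link → L=2 J1=0 J2=0
PS@1,0 dof=2 J2 → L=2 J1=0 J2=1
add link → L=3 J1=0 J2=1
R@2,0 dof=1 J1 → L=3 J1=1 J2=1
add link → L=4 J1=1 J2=1
P@3,2 dof=1 J1 → L=4 J1=2 J2=1
M=3(L−1)−2J1−J2=3·3−2·2−1=4

M = 4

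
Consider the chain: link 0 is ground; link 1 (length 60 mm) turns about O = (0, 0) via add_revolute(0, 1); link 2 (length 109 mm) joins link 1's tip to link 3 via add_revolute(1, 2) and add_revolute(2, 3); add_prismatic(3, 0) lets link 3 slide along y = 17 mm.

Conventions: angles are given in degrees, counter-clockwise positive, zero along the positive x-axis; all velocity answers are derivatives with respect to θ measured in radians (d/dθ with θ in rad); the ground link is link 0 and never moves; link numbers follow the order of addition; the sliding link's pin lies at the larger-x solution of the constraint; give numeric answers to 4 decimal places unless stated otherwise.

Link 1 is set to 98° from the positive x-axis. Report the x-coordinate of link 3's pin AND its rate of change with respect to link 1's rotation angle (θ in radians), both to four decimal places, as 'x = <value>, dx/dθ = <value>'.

geometry: r = 60 mm, L = 109 mm, e = 17 mm
crank pin P = (r cos θ, r sin θ) = (-8.350386, 59.416084)
h = r sin θ − e = 59.416084 − 17 = 42.416084
x = r cos θ + √(L² − h²) = -8.350386 + 100.408544 = 92.058158
dx/dθ = −r sin θ − h·r cos θ/√(L² − h²) (θ in radians; h = 42.416084) = -55.888589

x = 92.0582, dx/dθ = -55.8886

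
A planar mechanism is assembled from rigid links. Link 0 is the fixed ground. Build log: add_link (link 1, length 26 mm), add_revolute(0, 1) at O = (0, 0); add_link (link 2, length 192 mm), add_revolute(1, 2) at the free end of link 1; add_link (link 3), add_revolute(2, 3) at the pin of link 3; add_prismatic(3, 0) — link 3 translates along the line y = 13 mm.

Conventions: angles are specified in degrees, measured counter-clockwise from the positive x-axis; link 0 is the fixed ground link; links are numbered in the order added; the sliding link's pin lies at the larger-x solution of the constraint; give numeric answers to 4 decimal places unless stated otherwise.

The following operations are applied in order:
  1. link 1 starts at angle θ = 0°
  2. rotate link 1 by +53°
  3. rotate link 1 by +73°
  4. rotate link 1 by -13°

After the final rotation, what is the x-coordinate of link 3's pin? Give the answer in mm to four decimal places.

geometry: r = 26 mm, L = 192 mm, e = 13 mm; θ starts at 0°
rotate link 1 by +53°: θ ← 0° +53° = 53°
rotate link 1 by +73°: θ ← 53° +73° = 126°
rotate link 1 by -13°: θ ← 126° -13° = 113°
crank pin P = (r cos θ, r sin θ) = (-10.159009, 23.933126)
h = r sin θ − e = 23.933126 − 13 = 10.933126
x = r cos θ + √(L² − h²) = -10.159009 + 191.688463 = 181.529453

181.5295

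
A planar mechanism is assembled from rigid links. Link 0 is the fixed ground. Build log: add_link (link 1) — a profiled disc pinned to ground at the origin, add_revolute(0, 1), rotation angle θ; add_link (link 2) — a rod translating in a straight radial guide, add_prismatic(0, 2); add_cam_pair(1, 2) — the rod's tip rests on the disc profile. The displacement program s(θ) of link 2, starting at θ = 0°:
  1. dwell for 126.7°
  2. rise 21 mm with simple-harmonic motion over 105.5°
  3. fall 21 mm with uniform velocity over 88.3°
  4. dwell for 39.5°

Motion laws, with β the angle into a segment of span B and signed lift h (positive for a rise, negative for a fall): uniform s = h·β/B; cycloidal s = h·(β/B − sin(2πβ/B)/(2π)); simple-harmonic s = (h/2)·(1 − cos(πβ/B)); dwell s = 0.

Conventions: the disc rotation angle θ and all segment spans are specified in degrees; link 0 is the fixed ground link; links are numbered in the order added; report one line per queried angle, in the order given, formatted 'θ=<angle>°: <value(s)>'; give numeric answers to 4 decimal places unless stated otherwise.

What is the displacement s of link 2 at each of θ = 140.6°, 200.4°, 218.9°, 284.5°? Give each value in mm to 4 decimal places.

seg 1 [0°–126.7°] dwell: s stays 0.0000
seg 2 [126.7°–232.2°] simple-harmonic, h=21: θ=140.6° here. β=13.9, B=105.5. 21/2·(1 − cos(π·0.1318)) = 0.8867 → s = 0.8867
seg 2 [126.7°–232.2°] simple-harmonic, h=21: θ=200.4° here. β=73.7, B=105.5. 21/2·(1 − cos(π·0.6986)) = 16.6337 → s = 16.6337
seg 2 [126.7°–232.2°] simple-harmonic, h=21: θ=218.9° here. β=92.2, B=105.5. 21/2·(1 − cos(π·0.8739)) = 20.1872 → s = 20.1872
seg 2 [126.7°–232.2°] simple-harmonic, h=21: full span → s += 21 → s = 21.0000
seg 3 [232.2°–320.5°] uniform, h=-21: θ=284.5° here. β=52.3, B=88.3. -21·52.3/88.3 = -12.4383 → s = 8.5617

θ=140.6°: 0.8867
θ=200.4°: 16.6337
θ=218.9°: 20.1872
θ=284.5°: 8.5617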